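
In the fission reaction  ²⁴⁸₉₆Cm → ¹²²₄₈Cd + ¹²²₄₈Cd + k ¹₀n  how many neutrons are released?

4

Conserve mass number: 248 = 122 + 122 + k, so k = 248 − 244 = 4.
Check atomic number: 96 = 48 + 48 + 0 = 96. ✓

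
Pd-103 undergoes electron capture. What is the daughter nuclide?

Rh-103

Electron capture: mass number changes by +0, atomic number by -1.
A: 103 = 103; Z: 46 − 1 = 45.
Z = 45 is rhodium, so the daughter is Rh-103.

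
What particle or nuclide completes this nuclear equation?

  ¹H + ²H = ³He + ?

Conserve mass number: 1 + 2 = 3 + A, so A = 0.
Conserve atomic number: 1 + 1 = 2 + Z, so Z = 0.
A = 0 and Z = 0 is γ — a gamma ray.

gamma ray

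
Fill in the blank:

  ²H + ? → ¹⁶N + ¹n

Conserve mass number: 2 + A = 16 + 1, so A = 15.
Conserve atomic number: 1 + Z = 7 + 0, so Z = 6.
Z = 6 is carbon, so the species is ¹⁵C.

C-15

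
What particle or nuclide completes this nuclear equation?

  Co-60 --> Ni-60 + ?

beta-minus particle

Conserve mass number: 60 = 60 + A, so A = 0.
Conserve atomic number: 27 = 28 + Z, so Z = -1.
A = 0 and Z = -1 is e⁻ — a beta-minus particle.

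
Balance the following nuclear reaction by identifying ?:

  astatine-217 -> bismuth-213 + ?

Conserve mass number: 217 = 213 + A, so A = 4.
Conserve atomic number: 85 = 83 + Z, so Z = 2.
A = 4 and Z = 2 is helium-4 — an alpha particle.

alpha particle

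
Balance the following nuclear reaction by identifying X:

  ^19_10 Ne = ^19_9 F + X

positron

Conserve mass number: 19 = 19 + A, so A = 0.
Conserve atomic number: 10 = 9 + Z, so Z = 1.
A = 0 and Z = 1 is ^0_1 e — a positron.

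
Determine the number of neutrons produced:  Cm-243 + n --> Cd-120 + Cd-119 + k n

5

Conserve mass number: 244 = 120 + 119 + k, so k = 244 − 239 = 5.
Check atomic number: 96 = 48 + 48 + 0 = 96. ✓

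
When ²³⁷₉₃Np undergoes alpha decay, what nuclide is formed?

Alpha decay: mass number changes by -4, atomic number by -2.
A: 237 − 4 = 233; Z: 93 − 2 = 91.
Z = 91 is protactinium, so the daughter is ²³³₉₁Pa.

Pa-233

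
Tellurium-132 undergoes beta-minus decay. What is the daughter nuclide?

I-132

Beta-minus decay: mass number changes by +0, atomic number by +1.
A: 132 = 132; Z: 52 + 1 = 53.
Z = 53 is iodine, so the daughter is iodine-132.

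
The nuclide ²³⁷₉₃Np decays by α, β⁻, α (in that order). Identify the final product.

Start: (A, Z) = (237, 93).
After α: (233, 91).
After β⁻: (233, 92).
After α: (229, 90).
Z = 90 is thorium.

Th-229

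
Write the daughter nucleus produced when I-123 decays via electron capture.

Electron capture: mass number changes by +0, atomic number by -1.
A: 123 = 123; Z: 53 − 1 = 52.
Z = 52 is tellurium, so the daughter is Te-123.

Te-123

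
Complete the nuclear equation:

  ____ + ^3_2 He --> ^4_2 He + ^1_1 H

Conserve mass number: A + 3 = 4 + 1, so A = 2.
Conserve atomic number: Z + 2 = 2 + 1, so Z = 1.
A = 2 and Z = 1 is ^2_1 H — a deuteron.

deuteron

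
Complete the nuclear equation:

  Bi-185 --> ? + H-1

Pb-184

Conserve mass number: 185 = A + 1, so A = 184.
Conserve atomic number: 83 = Z + 1, so Z = 82.
Z = 82 is lead, so the species is Pb-184.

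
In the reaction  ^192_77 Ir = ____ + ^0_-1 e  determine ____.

Conserve mass number: 192 = A + 0, so A = 192.
Conserve atomic number: 77 = Z − 1, so Z = 78.
Z = 78 is platinum, so the species is ^192_78 Pt.

Pt-192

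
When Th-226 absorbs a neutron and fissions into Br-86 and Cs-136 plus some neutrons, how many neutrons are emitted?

Conserve mass number: 227 = 86 + 136 + k, so k = 227 − 222 = 5.
Check atomic number: 90 = 35 + 55 + 0 = 90. ✓

5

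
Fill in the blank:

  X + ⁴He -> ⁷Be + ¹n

Conserve mass number: A + 4 = 7 + 1, so A = 4.
Conserve atomic number: Z + 2 = 4 + 0, so Z = 2.
A = 4 and Z = 2 is ⁴He — an alpha particle.

alpha particle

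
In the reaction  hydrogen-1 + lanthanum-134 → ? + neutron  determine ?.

Conserve mass number: 1 + 134 = A + 1, so A = 134.
Conserve atomic number: 1 + 57 = Z + 0, so Z = 58.
Z = 58 is cerium, so the species is cerium-134.

Ce-134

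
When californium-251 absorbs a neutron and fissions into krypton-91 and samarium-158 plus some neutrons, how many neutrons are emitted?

Conserve mass number: 252 = 91 + 158 + k, so k = 252 − 249 = 3.
Check atomic number: 98 = 36 + 62 + 0 = 98. ✓

3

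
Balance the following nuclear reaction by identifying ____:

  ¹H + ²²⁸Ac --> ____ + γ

Th-229

Conserve mass number: 1 + 228 = A + 0, so A = 229.
Conserve atomic number: 1 + 89 = Z + 0, so Z = 90.
Z = 90 is thorium, so the species is ²²⁹Th.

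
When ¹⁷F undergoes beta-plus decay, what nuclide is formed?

O-17

Beta-plus decay: mass number changes by +0, atomic number by -1.
A: 17 = 17; Z: 9 − 1 = 8.
Z = 8 is oxygen, so the daughter is ¹⁷O.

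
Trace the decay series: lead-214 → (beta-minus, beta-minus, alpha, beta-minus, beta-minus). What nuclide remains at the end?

Po-210

Start: (A, Z) = (214, 82).
After β⁻: (214, 83).
After β⁻: (214, 84).
After α: (210, 82).
After β⁻: (210, 83).
After β⁻: (210, 84).
Z = 84 is polonium.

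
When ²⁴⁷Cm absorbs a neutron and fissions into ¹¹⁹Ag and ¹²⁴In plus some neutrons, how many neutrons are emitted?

Conserve mass number: 248 = 119 + 124 + k, so k = 248 − 243 = 5.
Check atomic number: 96 = 47 + 49 + 0 = 96. ✓

5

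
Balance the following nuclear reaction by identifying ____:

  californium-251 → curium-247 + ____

alpha particle

Conserve mass number: 251 = 247 + A, so A = 4.
Conserve atomic number: 98 = 96 + Z, so Z = 2.
A = 4 and Z = 2 is helium-4 — an alpha particle.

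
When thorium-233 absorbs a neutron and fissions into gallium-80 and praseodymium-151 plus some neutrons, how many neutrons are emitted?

Conserve mass number: 234 = 80 + 151 + k, so k = 234 − 231 = 3.
Check atomic number: 90 = 31 + 59 + 0 = 90. ✓

3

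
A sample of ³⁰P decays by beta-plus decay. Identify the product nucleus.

Beta-plus decay: mass number changes by +0, atomic number by -1.
A: 30 = 30; Z: 15 − 1 = 14.
Z = 14 is silicon, so the daughter is ³⁰Si.

Si-30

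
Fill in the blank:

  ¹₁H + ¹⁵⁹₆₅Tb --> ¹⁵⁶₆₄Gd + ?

Conserve mass number: 1 + 159 = 156 + A, so A = 4.
Conserve atomic number: 1 + 65 = 64 + Z, so Z = 2.
A = 4 and Z = 2 is ⁴₂He — an alpha particle.

alpha particle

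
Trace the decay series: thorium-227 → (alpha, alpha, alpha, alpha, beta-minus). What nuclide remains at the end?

Start: (A, Z) = (227, 90).
After α: (223, 88).
After α: (219, 86).
After α: (215, 84).
After α: (211, 82).
After β⁻: (211, 83).
Z = 83 is bismuth.

Bi-211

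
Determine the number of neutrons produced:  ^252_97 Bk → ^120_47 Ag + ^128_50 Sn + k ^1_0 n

4

Conserve mass number: 252 = 120 + 128 + k, so k = 252 − 248 = 4.
Check atomic number: 97 = 47 + 50 + 0 = 97. ✓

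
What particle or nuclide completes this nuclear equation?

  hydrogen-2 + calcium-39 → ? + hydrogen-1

Ca-40

Conserve mass number: 2 + 39 = A + 1, so A = 40.
Conserve atomic number: 1 + 20 = Z + 1, so Z = 20.
Z = 20 is calcium, so the species is calcium-40.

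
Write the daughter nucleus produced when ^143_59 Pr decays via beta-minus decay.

Beta-minus decay: mass number changes by +0, atomic number by +1.
A: 143 = 143; Z: 59 + 1 = 60.
Z = 60 is neodymium, so the daughter is ^143_60 Nd.

Nd-143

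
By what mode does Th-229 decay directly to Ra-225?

ΔA = 225 − 229 = -4; ΔZ = 88 − 90 = -2.
A drops by 4 and Z drops by 2 — the signature of alpha emission.

alpha decay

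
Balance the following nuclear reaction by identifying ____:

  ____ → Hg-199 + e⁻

Au-199

Conserve mass number: A = 199 + 0, so A = 199.
Conserve atomic number: Z = 80 − 1, so Z = 79.
Z = 79 is gold, so the species is Au-199.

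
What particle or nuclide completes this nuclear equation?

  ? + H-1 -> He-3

Conserve mass number: A + 1 = 3, so A = 2.
Conserve atomic number: Z + 1 = 2, so Z = 1.
A = 2 and Z = 1 is H-2 — a deuteron.

deuteron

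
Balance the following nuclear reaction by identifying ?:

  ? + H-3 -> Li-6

Conserve mass number: A + 3 = 6, so A = 3.
Conserve atomic number: Z + 1 = 3, so Z = 2.
Z = 2 is helium, so the species is He-3.

He-3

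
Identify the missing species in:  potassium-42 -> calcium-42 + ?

Conserve mass number: 42 = 42 + A, so A = 0.
Conserve atomic number: 19 = 20 + Z, so Z = -1.
A = 0 and Z = -1 is e⁻ — a beta-minus particle.

beta-minus particle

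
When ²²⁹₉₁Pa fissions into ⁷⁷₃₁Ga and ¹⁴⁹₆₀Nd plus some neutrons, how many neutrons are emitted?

Conserve mass number: 229 = 77 + 149 + k, so k = 229 − 226 = 3.
Check atomic number: 91 = 31 + 60 + 0 = 91. ✓

3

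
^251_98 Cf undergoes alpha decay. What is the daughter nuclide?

Alpha decay: mass number changes by -4, atomic number by -2.
A: 251 − 4 = 247; Z: 98 − 2 = 96.
Z = 96 is curium, so the daughter is ^247_96 Cm.

Cm-247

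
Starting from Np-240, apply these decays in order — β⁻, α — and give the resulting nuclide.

U-236

Start: (A, Z) = (240, 93).
After β⁻: (240, 94).
After α: (236, 92).
Z = 92 is uranium.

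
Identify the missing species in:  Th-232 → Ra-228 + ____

alpha particle

Conserve mass number: 232 = 228 + A, so A = 4.
Conserve atomic number: 90 = 88 + Z, so Z = 2.
A = 4 and Z = 2 is He-4 — an alpha particle.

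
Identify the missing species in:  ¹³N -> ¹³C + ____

positron

Conserve mass number: 13 = 13 + A, so A = 0.
Conserve atomic number: 7 = 6 + Z, so Z = 1.
A = 0 and Z = 1 is e⁺ — a positron.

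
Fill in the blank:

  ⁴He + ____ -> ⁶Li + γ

Conserve mass number: 4 + A = 6 + 0, so A = 2.
Conserve atomic number: 2 + Z = 3 + 0, so Z = 1.
A = 2 and Z = 1 is ²H — a deuteron.

deuteron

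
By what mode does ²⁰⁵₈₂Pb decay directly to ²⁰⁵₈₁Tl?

beta-plus decay or electron capture

ΔA = 205 − 205 = 0; ΔZ = 81 − 82 = -1.
A is unchanged and Z drops by 1 — a proton has become a neutron (β⁺ emission or electron capture).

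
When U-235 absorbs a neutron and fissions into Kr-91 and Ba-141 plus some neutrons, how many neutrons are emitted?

4

Conserve mass number: 236 = 91 + 141 + k, so k = 236 − 232 = 4.
Check atomic number: 92 = 36 + 56 + 0 = 92. ✓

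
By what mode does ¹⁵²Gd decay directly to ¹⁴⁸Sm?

alpha decay

ΔA = 148 − 152 = -4; ΔZ = 62 − 64 = -2.
A drops by 4 and Z drops by 2 — the signature of alpha emission.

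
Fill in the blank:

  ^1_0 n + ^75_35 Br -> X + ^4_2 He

Conserve mass number: 1 + 75 = A + 4, so A = 72.
Conserve atomic number: 0 + 35 = Z + 2, so Z = 33.
Z = 33 is arsenic, so the species is ^72_33 As.

As-72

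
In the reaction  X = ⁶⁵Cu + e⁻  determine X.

Conserve mass number: A = 65 + 0, so A = 65.
Conserve atomic number: Z = 29 − 1, so Z = 28.
Z = 28 is nickel, so the species is ⁶⁵Ni.

Ni-65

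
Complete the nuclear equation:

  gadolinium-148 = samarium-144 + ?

Conserve mass number: 148 = 144 + A, so A = 4.
Conserve atomic number: 64 = 62 + Z, so Z = 2.
A = 4 and Z = 2 is helium-4 — an alpha particle.

alpha particle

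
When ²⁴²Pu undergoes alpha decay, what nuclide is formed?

Alpha decay: mass number changes by -4, atomic number by -2.
A: 242 − 4 = 238; Z: 94 − 2 = 92.
Z = 92 is uranium, so the daughter is ²³⁸U.

U-238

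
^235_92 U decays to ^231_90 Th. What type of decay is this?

alpha decay

ΔA = 231 − 235 = -4; ΔZ = 90 − 92 = -2.
A drops by 4 and Z drops by 2 — the signature of alpha emission.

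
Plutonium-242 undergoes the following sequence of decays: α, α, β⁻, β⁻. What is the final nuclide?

Start: (A, Z) = (242, 94).
After α: (238, 92).
After α: (234, 90).
After β⁻: (234, 91).
After β⁻: (234, 92).
Z = 92 is uranium.

U-234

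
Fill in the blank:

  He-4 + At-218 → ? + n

Fr-221

Conserve mass number: 4 + 218 = A + 1, so A = 221.
Conserve atomic number: 2 + 85 = Z + 0, so Z = 87.
Z = 87 is francium, so the species is Fr-221.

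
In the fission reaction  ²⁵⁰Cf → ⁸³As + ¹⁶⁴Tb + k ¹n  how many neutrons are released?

Conserve mass number: 250 = 83 + 164 + k, so k = 250 − 247 = 3.
Check atomic number: 98 = 33 + 65 + 0 = 98. ✓

3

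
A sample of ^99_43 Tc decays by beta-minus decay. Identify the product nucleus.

Ru-99

Beta-minus decay: mass number changes by +0, atomic number by +1.
A: 99 = 99; Z: 43 + 1 = 44.
Z = 44 is ruthenium, so the daughter is ^99_44 Ru.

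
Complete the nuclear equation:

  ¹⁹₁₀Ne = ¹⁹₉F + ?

positron

Conserve mass number: 19 = 19 + A, so A = 0.
Conserve atomic number: 10 = 9 + Z, so Z = 1.
A = 0 and Z = 1 is ⁰₁e — a positron.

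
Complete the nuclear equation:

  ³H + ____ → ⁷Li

Conserve mass number: 3 + A = 7, so A = 4.
Conserve atomic number: 1 + Z = 3, so Z = 2.
A = 4 and Z = 2 is ⁴He — an alpha particle.

alpha particle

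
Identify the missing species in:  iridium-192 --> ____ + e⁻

Pt-192

Conserve mass number: 192 = A + 0, so A = 192.
Conserve atomic number: 77 = Z − 1, so Z = 78.
Z = 78 is platinum, so the species is platinum-192.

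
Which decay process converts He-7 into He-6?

ΔA = 6 − 7 = -1; ΔZ = 2 − 2 = +0.
A drops by 1 with Z unchanged — a neutron was emitted.

neutron emission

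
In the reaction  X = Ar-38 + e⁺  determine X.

K-38

Conserve mass number: A = 38 + 0, so A = 38.
Conserve atomic number: Z = 18 + 1, so Z = 19.
Z = 19 is potassium, so the species is K-38.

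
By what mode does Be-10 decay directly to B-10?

beta-minus decay

ΔA = 10 − 10 = 0; ΔZ = 5 − 4 = +1.
A is unchanged and Z rises by 1 — a neutron has become a proton (β⁻ decay).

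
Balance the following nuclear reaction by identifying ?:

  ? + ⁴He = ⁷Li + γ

Conserve mass number: A + 4 = 7 + 0, so A = 3.
Conserve atomic number: Z + 2 = 3 + 0, so Z = 1.
A = 3 and Z = 1 is ³H — a triton.

triton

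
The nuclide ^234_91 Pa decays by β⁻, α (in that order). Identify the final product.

Start: (A, Z) = (234, 91).
After β⁻: (234, 92).
After α: (230, 90).
Z = 90 is thorium.

Th-230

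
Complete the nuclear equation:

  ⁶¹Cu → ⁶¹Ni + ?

positron

Conserve mass number: 61 = 61 + A, so A = 0.
Conserve atomic number: 29 = 28 + Z, so Z = 1.
A = 0 and Z = 1 is e⁺ — a positron.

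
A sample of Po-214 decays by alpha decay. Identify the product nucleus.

Alpha decay: mass number changes by -4, atomic number by -2.
A: 214 − 4 = 210; Z: 84 − 2 = 82.
Z = 82 is lead, so the daughter is Pb-210.

Pb-210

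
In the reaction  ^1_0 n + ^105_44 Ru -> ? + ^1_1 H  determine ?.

Tc-105

Conserve mass number: 1 + 105 = A + 1, so A = 105.
Conserve atomic number: 0 + 44 = Z + 1, so Z = 43.
Z = 43 is technetium, so the species is ^105_43 Tc.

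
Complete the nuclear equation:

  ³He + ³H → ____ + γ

Li-6

Conserve mass number: 3 + 3 = A + 0, so A = 6.
Conserve atomic number: 2 + 1 = Z + 0, so Z = 3.
Z = 3 is lithium, so the species is ⁶Li.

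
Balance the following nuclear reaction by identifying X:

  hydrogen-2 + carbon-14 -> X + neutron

Conserve mass number: 2 + 14 = A + 1, so A = 15.
Conserve atomic number: 1 + 6 = Z + 0, so Z = 7.
Z = 7 is nitrogen, so the species is nitrogen-15.

N-15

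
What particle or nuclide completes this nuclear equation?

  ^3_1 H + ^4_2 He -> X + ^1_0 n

Li-6

Conserve mass number: 3 + 4 = A + 1, so A = 6.
Conserve atomic number: 1 + 2 = Z + 0, so Z = 3.
Z = 3 is lithium, so the species is ^6_3 Li.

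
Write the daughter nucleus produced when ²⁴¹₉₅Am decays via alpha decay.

Alpha decay: mass number changes by -4, atomic number by -2.
A: 241 − 4 = 237; Z: 95 − 2 = 93.
Z = 93 is neptunium, so the daughter is ²³⁷₉₃Np.

Np-237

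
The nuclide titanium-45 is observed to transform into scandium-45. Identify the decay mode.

beta-plus decay or electron capture

ΔA = 45 − 45 = 0; ΔZ = 21 − 22 = -1.
A is unchanged and Z drops by 1 — a proton has become a neutron (β⁺ emission or electron capture).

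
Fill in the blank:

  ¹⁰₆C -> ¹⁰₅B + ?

positron

Conserve mass number: 10 = 10 + A, so A = 0.
Conserve atomic number: 6 = 5 + Z, so Z = 1.
A = 0 and Z = 1 is ⁰₁e — a positron.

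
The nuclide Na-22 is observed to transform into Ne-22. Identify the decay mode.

beta-plus decay or electron capture

ΔA = 22 − 22 = 0; ΔZ = 10 − 11 = -1.
A is unchanged and Z drops by 1 — a proton has become a neutron (β⁺ emission or electron capture).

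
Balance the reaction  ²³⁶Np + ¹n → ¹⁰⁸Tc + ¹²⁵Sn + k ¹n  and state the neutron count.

4

Conserve mass number: 237 = 108 + 125 + k, so k = 237 − 233 = 4.
Check atomic number: 93 = 43 + 50 + 0 = 93. ✓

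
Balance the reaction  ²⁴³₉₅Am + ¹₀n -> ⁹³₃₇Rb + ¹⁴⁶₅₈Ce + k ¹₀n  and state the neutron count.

Conserve mass number: 244 = 93 + 146 + k, so k = 244 − 239 = 5.
Check atomic number: 95 = 37 + 58 + 0 = 95. ✓

5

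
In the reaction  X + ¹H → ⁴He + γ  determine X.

triton

Conserve mass number: A + 1 = 4 + 0, so A = 3.
Conserve atomic number: Z + 1 = 2 + 0, so Z = 1.
A = 3 and Z = 1 is ³H — a triton.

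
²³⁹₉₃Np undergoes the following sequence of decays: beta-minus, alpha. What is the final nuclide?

Start: (A, Z) = (239, 93).
After β⁻: (239, 94).
After α: (235, 92).
Z = 92 is uranium.

U-235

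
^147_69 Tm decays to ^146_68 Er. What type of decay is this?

proton emission

ΔA = 146 − 147 = -1; ΔZ = 68 − 69 = -1.
A drops by 1 and Z drops by 1 — a proton was emitted.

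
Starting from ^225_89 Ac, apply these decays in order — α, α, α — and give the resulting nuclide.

Bi-213

Start: (A, Z) = (225, 89).
After α: (221, 87).
After α: (217, 85).
After α: (213, 83).
Z = 83 is bismuth.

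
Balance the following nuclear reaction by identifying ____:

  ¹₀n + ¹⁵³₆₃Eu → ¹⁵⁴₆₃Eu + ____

Conserve mass number: 1 + 153 = 154 + A, so A = 0.
Conserve atomic number: 0 + 63 = 63 + Z, so Z = 0.
A = 0 and Z = 0 is ⁰₀γ — a gamma ray.

gamma ray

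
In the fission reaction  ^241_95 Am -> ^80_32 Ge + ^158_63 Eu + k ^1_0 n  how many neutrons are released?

3

Conserve mass number: 241 = 80 + 158 + k, so k = 241 − 238 = 3.
Check atomic number: 95 = 32 + 63 + 0 = 95. ✓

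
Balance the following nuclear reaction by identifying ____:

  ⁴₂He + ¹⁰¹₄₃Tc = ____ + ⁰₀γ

Rh-105

Conserve mass number: 4 + 101 = A + 0, so A = 105.
Conserve atomic number: 2 + 43 = Z + 0, so Z = 45.
Z = 45 is rhodium, so the species is ¹⁰⁵₄₅Rh.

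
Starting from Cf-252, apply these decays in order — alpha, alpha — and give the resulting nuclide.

Start: (A, Z) = (252, 98).
After α: (248, 96).
After α: (244, 94).
Z = 94 is plutonium.

Pu-244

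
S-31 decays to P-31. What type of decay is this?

beta-plus decay or electron capture

ΔA = 31 − 31 = 0; ΔZ = 15 − 16 = -1.
A is unchanged and Z drops by 1 — a proton has become a neutron (β⁺ emission or electron capture).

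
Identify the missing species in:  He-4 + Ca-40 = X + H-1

Sc-43

Conserve mass number: 4 + 40 = A + 1, so A = 43.
Conserve atomic number: 2 + 20 = Z + 1, so Z = 21.
Z = 21 is scandium, so the species is Sc-43.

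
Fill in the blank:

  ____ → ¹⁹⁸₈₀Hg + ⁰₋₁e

Conserve mass number: A = 198 + 0, so A = 198.
Conserve atomic number: Z = 80 − 1, so Z = 79.
Z = 79 is gold, so the species is ¹⁹⁸₇₉Au.

Au-198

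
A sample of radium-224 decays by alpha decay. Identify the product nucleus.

Rn-220

Alpha decay: mass number changes by -4, atomic number by -2.
A: 224 − 4 = 220; Z: 88 − 2 = 86.
Z = 86 is radon, so the daughter is radon-220.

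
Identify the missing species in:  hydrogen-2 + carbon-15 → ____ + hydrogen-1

Conserve mass number: 2 + 15 = A + 1, so A = 16.
Conserve atomic number: 1 + 6 = Z + 1, so Z = 6.
Z = 6 is carbon, so the species is carbon-16.

C-16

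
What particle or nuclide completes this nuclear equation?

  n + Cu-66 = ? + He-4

Co-63

Conserve mass number: 1 + 66 = A + 4, so A = 63.
Conserve atomic number: 0 + 29 = Z + 2, so Z = 27.
Z = 27 is cobalt, so the species is Co-63.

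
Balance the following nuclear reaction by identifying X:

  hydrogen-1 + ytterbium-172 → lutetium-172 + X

neutron

Conserve mass number: 1 + 172 = 172 + A, so A = 1.
Conserve atomic number: 1 + 70 = 71 + Z, so Z = 0.
A = 1 and Z = 0 is neutron — a neutron.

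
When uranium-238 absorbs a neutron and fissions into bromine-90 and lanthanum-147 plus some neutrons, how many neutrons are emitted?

Conserve mass number: 239 = 90 + 147 + k, so k = 239 − 237 = 2.
Check atomic number: 92 = 35 + 57 + 0 = 92. ✓

2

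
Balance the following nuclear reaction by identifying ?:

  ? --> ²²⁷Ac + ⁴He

Conserve mass number: A = 227 + 4, so A = 231.
Conserve atomic number: Z = 89 + 2, so Z = 91.
Z = 91 is protactinium, so the species is ²³¹Pa.

Pa-231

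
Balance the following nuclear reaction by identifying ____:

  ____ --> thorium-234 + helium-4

Conserve mass number: A = 234 + 4, so A = 238.
Conserve atomic number: Z = 90 + 2, so Z = 92.
Z = 92 is uranium, so the species is uranium-238.

U-238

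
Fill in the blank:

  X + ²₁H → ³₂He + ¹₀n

deuteron

Conserve mass number: A + 2 = 3 + 1, so A = 2.
Conserve atomic number: Z + 1 = 2 + 0, so Z = 1.
A = 2 and Z = 1 is ²₁H — a deuteron.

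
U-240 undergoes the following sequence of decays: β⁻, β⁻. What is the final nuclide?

Pu-240

Start: (A, Z) = (240, 92).
After β⁻: (240, 93).
After β⁻: (240, 94).
Z = 94 is plutonium.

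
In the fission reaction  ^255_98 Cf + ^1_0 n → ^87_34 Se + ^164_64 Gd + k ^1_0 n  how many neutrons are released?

5

Conserve mass number: 256 = 87 + 164 + k, so k = 256 − 251 = 5.
Check atomic number: 98 = 34 + 64 + 0 = 98. ✓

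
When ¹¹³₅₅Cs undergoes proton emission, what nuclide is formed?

Xe-112

Proton emission: mass number changes by -1, atomic number by -1.
A: 113 − 1 = 112; Z: 55 − 1 = 54.
Z = 54 is xenon, so the daughter is ¹¹²₅₄Xe.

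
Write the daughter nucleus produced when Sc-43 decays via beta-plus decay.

Beta-plus decay: mass number changes by +0, atomic number by -1.
A: 43 = 43; Z: 21 − 1 = 20.
Z = 20 is calcium, so the daughter is Ca-43.

Ca-43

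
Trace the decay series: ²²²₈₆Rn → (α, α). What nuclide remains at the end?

Pb-214

Start: (A, Z) = (222, 86).
After α: (218, 84).
After α: (214, 82).
Z = 82 is lead.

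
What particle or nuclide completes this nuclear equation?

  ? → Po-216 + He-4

Rn-220

Conserve mass number: A = 216 + 4, so A = 220.
Conserve atomic number: Z = 84 + 2, so Z = 86.
Z = 86 is radon, so the species is Rn-220.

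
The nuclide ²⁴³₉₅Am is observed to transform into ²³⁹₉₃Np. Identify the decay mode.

ΔA = 239 − 243 = -4; ΔZ = 93 − 95 = -2.
A drops by 4 and Z drops by 2 — the signature of alpha emission.

alpha decay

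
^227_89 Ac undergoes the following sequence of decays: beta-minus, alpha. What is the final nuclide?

Start: (A, Z) = (227, 89).
After β⁻: (227, 90).
After α: (223, 88).
Z = 88 is radium.

Ra-223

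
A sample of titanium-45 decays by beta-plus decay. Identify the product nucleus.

Beta-plus decay: mass number changes by +0, atomic number by -1.
A: 45 = 45; Z: 22 − 1 = 21.
Z = 21 is scandium, so the daughter is scandium-45.

Sc-45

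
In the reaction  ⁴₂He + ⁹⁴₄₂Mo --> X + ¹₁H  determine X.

Tc-97

Conserve mass number: 4 + 94 = A + 1, so A = 97.
Conserve atomic number: 2 + 42 = Z + 1, so Z = 43.
Z = 43 is technetium, so the species is ⁹⁷₄₃Tc.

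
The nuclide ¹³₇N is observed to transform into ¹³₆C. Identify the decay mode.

beta-plus decay or electron capture

ΔA = 13 − 13 = 0; ΔZ = 6 − 7 = -1.
A is unchanged and Z drops by 1 — a proton has become a neutron (β⁺ emission or electron capture).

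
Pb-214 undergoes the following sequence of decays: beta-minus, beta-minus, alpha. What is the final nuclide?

Start: (A, Z) = (214, 82).
After β⁻: (214, 83).
After β⁻: (214, 84).
After α: (210, 82).
Z = 82 is lead.

Pb-210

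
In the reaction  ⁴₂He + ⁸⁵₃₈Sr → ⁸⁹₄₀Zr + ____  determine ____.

Conserve mass number: 4 + 85 = 89 + A, so A = 0.
Conserve atomic number: 2 + 38 = 40 + Z, so Z = 0.
A = 0 and Z = 0 is ⁰₀γ — a gamma ray.

gamma ray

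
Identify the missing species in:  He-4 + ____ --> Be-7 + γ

Conserve mass number: 4 + A = 7 + 0, so A = 3.
Conserve atomic number: 2 + Z = 4 + 0, so Z = 2.
Z = 2 is helium, so the species is He-3.

He-3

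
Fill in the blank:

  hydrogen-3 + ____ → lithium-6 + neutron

Conserve mass number: 3 + A = 6 + 1, so A = 4.
Conserve atomic number: 1 + Z = 3 + 0, so Z = 2.
A = 4 and Z = 2 is helium-4 — an alpha particle.

alpha particle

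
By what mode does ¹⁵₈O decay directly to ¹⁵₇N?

beta-plus decay or electron capture

ΔA = 15 − 15 = 0; ΔZ = 7 − 8 = -1.
A is unchanged and Z drops by 1 — a proton has become a neutron (β⁺ emission or electron capture).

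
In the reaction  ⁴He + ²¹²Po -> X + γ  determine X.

Conserve mass number: 4 + 212 = A + 0, so A = 216.
Conserve atomic number: 2 + 84 = Z + 0, so Z = 86.
Z = 86 is radon, so the species is ²¹⁶Rn.

Rn-216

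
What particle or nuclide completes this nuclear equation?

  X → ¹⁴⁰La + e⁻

Conserve mass number: A = 140 + 0, so A = 140.
Conserve atomic number: Z = 57 − 1, so Z = 56.
Z = 56 is barium, so the species is ¹⁴⁰Ba.

Ba-140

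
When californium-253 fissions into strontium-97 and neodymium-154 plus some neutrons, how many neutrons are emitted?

Conserve mass number: 253 = 97 + 154 + k, so k = 253 − 251 = 2.
Check atomic number: 98 = 38 + 60 + 0 = 98. ✓

2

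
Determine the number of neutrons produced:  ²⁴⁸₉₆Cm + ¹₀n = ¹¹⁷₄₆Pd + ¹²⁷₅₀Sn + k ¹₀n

5

Conserve mass number: 249 = 117 + 127 + k, so k = 249 − 244 = 5.
Check atomic number: 96 = 46 + 50 + 0 = 96. ✓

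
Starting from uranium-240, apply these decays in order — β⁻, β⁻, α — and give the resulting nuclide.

Start: (A, Z) = (240, 92).
After β⁻: (240, 93).
After β⁻: (240, 94).
After α: (236, 92).
Z = 92 is uranium.

U-236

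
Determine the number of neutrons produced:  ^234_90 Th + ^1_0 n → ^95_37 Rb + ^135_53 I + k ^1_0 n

Conserve mass number: 235 = 95 + 135 + k, so k = 235 − 230 = 5.
Check atomic number: 90 = 37 + 53 + 0 = 90. ✓

5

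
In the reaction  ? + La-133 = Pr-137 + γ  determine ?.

Conserve mass number: A + 133 = 137 + 0, so A = 4.
Conserve atomic number: Z + 57 = 59 + 0, so Z = 2.
A = 4 and Z = 2 is He-4 — an alpha particle.

alpha particle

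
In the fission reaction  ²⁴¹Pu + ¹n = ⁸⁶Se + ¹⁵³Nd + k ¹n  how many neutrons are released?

3

Conserve mass number: 242 = 86 + 153 + k, so k = 242 − 239 = 3.
Check atomic number: 94 = 34 + 60 + 0 = 94. ✓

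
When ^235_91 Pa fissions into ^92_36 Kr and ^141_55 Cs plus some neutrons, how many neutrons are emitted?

2

Conserve mass number: 235 = 92 + 141 + k, so k = 235 − 233 = 2.
Check atomic number: 91 = 36 + 55 + 0 = 91. ✓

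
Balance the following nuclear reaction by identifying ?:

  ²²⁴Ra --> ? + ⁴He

Conserve mass number: 224 = A + 4, so A = 220.
Conserve atomic number: 88 = Z + 2, so Z = 86.
Z = 86 is radon, so the species is ²²⁰Rn.

Rn-220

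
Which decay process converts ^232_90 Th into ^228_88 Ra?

alpha decay

ΔA = 228 − 232 = -4; ΔZ = 88 − 90 = -2.
A drops by 4 and Z drops by 2 — the signature of alpha emission.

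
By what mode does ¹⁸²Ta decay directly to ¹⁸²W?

ΔA = 182 − 182 = 0; ΔZ = 74 − 73 = +1.
A is unchanged and Z rises by 1 — a neutron has become a proton (β⁻ decay).

beta-minus decay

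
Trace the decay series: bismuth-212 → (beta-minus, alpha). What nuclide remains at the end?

Pb-208

Start: (A, Z) = (212, 83).
After β⁻: (212, 84).
After α: (208, 82).
Z = 82 is lead.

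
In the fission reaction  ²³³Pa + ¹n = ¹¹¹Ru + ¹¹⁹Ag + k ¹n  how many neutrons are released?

4

Conserve mass number: 234 = 111 + 119 + k, so k = 234 − 230 = 4.
Check atomic number: 91 = 44 + 47 + 0 = 91. ✓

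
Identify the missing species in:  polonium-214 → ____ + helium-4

Pb-210

Conserve mass number: 214 = A + 4, so A = 210.
Conserve atomic number: 84 = Z + 2, so Z = 82.
Z = 82 is lead, so the species is lead-210.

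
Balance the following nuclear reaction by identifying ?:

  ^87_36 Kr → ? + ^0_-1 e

Conserve mass number: 87 = A + 0, so A = 87.
Conserve atomic number: 36 = Z − 1, so Z = 37.
Z = 37 is rubidium, so the species is ^87_37 Rb.

Rb-87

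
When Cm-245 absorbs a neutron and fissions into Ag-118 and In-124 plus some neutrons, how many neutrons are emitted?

4

Conserve mass number: 246 = 118 + 124 + k, so k = 246 − 242 = 4.
Check atomic number: 96 = 47 + 49 + 0 = 96. ✓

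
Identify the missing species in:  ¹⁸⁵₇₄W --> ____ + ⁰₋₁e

Conserve mass number: 185 = A + 0, so A = 185.
Conserve atomic number: 74 = Z − 1, so Z = 75.
Z = 75 is rhenium, so the species is ¹⁸⁵₇₅Re.

Re-185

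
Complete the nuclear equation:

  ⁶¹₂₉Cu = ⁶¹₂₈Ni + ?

Conserve mass number: 61 = 61 + A, so A = 0.
Conserve atomic number: 29 = 28 + Z, so Z = 1.
A = 0 and Z = 1 is ⁰₁e — a positron.

positron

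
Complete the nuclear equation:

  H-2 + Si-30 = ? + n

Conserve mass number: 2 + 30 = A + 1, so A = 31.
Conserve atomic number: 1 + 14 = Z + 0, so Z = 15.
Z = 15 is phosphorus, so the species is P-31.

P-31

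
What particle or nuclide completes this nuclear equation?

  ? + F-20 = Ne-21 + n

Conserve mass number: A + 20 = 21 + 1, so A = 2.
Conserve atomic number: Z + 9 = 10 + 0, so Z = 1.
A = 2 and Z = 1 is H-2 — a deuteron.

deuteron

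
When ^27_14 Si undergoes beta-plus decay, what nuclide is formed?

Beta-plus decay: mass number changes by +0, atomic number by -1.
A: 27 = 27; Z: 14 − 1 = 13.
Z = 13 is aluminium, so the daughter is ^27_13 Al.

Al-27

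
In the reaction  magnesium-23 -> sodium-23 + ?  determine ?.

positron

Conserve mass number: 23 = 23 + A, so A = 0.
Conserve atomic number: 12 = 11 + Z, so Z = 1.
A = 0 and Z = 1 is e⁺ — a positron.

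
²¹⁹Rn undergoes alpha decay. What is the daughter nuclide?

Po-215

Alpha decay: mass number changes by -4, atomic number by -2.
A: 219 − 4 = 215; Z: 86 − 2 = 84.
Z = 84 is polonium, so the daughter is ²¹⁵Po.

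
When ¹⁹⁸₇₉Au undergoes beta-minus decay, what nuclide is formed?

Beta-minus decay: mass number changes by +0, atomic number by +1.
A: 198 = 198; Z: 79 + 1 = 80.
Z = 80 is mercury, so the daughter is ¹⁹⁸₈₀Hg.

Hg-198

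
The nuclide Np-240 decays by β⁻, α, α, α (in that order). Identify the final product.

Ra-228

Start: (A, Z) = (240, 93).
After β⁻: (240, 94).
After α: (236, 92).
After α: (232, 90).
After α: (228, 88).
Z = 88 is radium.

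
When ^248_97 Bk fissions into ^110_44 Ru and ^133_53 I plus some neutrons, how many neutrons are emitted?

5

Conserve mass number: 248 = 110 + 133 + k, so k = 248 − 243 = 5.
Check atomic number: 97 = 44 + 53 + 0 = 97. ✓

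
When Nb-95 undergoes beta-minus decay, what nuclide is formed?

Mo-95

Beta-minus decay: mass number changes by +0, atomic number by +1.
A: 95 = 95; Z: 41 + 1 = 42.
Z = 42 is molybdenum, so the daughter is Mo-95.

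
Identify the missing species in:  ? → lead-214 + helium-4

Po-218

Conserve mass number: A = 214 + 4, so A = 218.
Conserve atomic number: Z = 82 + 2, so Z = 84.
Z = 84 is polonium, so the species is polonium-218.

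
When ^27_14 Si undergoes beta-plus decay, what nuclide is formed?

Al-27

Beta-plus decay: mass number changes by +0, atomic number by -1.
A: 27 = 27; Z: 14 − 1 = 13.
Z = 13 is aluminium, so the daughter is ^27_13 Al.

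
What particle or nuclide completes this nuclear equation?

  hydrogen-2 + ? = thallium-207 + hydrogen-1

Tl-206

Conserve mass number: 2 + A = 207 + 1, so A = 206.
Conserve atomic number: 1 + Z = 81 + 1, so Z = 81.
Z = 81 is thallium, so the species is thallium-206.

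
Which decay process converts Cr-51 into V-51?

ΔA = 51 − 51 = 0; ΔZ = 23 − 24 = -1.
A is unchanged and Z drops by 1 — a proton has become a neutron (β⁺ emission or electron capture).

beta-plus decay or electron capture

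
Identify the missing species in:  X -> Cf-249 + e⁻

Conserve mass number: A = 249 + 0, so A = 249.
Conserve atomic number: Z = 98 − 1, so Z = 97.
Z = 97 is berkelium, so the species is Bk-249.

Bk-249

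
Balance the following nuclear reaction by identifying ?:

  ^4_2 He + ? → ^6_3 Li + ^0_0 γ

deuteron

Conserve mass number: 4 + A = 6 + 0, so A = 2.
Conserve atomic number: 2 + Z = 3 + 0, so Z = 1.
A = 2 and Z = 1 is ^2_1 H — a deuteron.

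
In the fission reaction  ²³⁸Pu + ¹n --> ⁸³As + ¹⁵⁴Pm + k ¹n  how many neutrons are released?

Conserve mass number: 239 = 83 + 154 + k, so k = 239 − 237 = 2.
Check atomic number: 94 = 33 + 61 + 0 = 94. ✓

2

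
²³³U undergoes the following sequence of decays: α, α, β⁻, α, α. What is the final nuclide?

Start: (A, Z) = (233, 92).
After α: (229, 90).
After α: (225, 88).
After β⁻: (225, 89).
After α: (221, 87).
After α: (217, 85).
Z = 85 is astatine.

At-217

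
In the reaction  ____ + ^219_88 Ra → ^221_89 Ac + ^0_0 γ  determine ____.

deuteron

Conserve mass number: A + 219 = 221 + 0, so A = 2.
Conserve atomic number: Z + 88 = 89 + 0, so Z = 1.
A = 2 and Z = 1 is ^2_1 H — a deuteron.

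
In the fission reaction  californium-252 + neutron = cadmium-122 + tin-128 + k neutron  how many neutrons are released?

Conserve mass number: 253 = 122 + 128 + k, so k = 253 − 250 = 3.
Check atomic number: 98 = 48 + 50 + 0 = 98. ✓

3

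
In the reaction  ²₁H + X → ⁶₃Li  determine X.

alpha particle

Conserve mass number: 2 + A = 6, so A = 4.
Conserve atomic number: 1 + Z = 3, so Z = 2.
A = 4 and Z = 2 is ⁴₂He — an alpha particle.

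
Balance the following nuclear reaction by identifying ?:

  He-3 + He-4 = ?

Be-7

Conserve mass number: 3 + 4 = A, so A = 7.
Conserve atomic number: 2 + 2 = Z, so Z = 4.
Z = 4 is beryllium, so the species is Be-7.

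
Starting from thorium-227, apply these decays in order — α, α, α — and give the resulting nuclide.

Start: (A, Z) = (227, 90).
After α: (223, 88).
After α: (219, 86).
After α: (215, 84).
Z = 84 is polonium.

Po-215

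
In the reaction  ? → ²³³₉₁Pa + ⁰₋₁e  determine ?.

Conserve mass number: A = 233 + 0, so A = 233.
Conserve atomic number: Z = 91 − 1, so Z = 90.
Z = 90 is thorium, so the species is ²³³₉₀Th.

Th-233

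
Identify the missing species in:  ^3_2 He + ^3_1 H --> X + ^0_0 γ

Li-6

Conserve mass number: 3 + 3 = A + 0, so A = 6.
Conserve atomic number: 2 + 1 = Z + 0, so Z = 3.
Z = 3 is lithium, so the species is ^6_3 Li.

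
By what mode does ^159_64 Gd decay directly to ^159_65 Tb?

ΔA = 159 − 159 = 0; ΔZ = 65 − 64 = +1.
A is unchanged and Z rises by 1 — a neutron has become a proton (β⁻ decay).

beta-minus decay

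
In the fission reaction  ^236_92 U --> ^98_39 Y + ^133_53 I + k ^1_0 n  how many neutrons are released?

5

Conserve mass number: 236 = 98 + 133 + k, so k = 236 − 231 = 5.
Check atomic number: 92 = 39 + 53 + 0 = 92. ✓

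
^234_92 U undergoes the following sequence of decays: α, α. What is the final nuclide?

Start: (A, Z) = (234, 92).
After α: (230, 90).
After α: (226, 88).
Z = 88 is radium.

Ra-226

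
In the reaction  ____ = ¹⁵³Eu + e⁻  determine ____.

Conserve mass number: A = 153 + 0, so A = 153.
Conserve atomic number: Z = 63 − 1, so Z = 62.
Z = 62 is samarium, so the species is ¹⁵³Sm.

Sm-153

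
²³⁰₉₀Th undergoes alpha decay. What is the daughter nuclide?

Ra-226

Alpha decay: mass number changes by -4, atomic number by -2.
A: 230 − 4 = 226; Z: 90 − 2 = 88.
Z = 88 is radium, so the daughter is ²²⁶₈₈Ra.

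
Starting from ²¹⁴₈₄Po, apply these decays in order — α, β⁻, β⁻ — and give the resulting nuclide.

Start: (A, Z) = (214, 84).
After α: (210, 82).
After β⁻: (210, 83).
After β⁻: (210, 84).
Z = 84 is polonium.

Po-210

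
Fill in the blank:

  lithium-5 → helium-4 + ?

proton

Conserve mass number: 5 = 4 + A, so A = 1.
Conserve atomic number: 3 = 2 + Z, so Z = 1.
A = 1 and Z = 1 is hydrogen-1 — a proton.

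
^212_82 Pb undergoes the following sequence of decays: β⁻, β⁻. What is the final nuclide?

Po-212

Start: (A, Z) = (212, 82).
After β⁻: (212, 83).
After β⁻: (212, 84).
Z = 84 is polonium.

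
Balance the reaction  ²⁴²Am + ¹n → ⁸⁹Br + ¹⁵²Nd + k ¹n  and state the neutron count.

Conserve mass number: 243 = 89 + 152 + k, so k = 243 − 241 = 2.
Check atomic number: 95 = 35 + 60 + 0 = 95. ✓

2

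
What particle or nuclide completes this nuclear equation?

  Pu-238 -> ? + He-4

Conserve mass number: 238 = A + 4, so A = 234.
Conserve atomic number: 94 = Z + 2, so Z = 92.
Z = 92 is uranium, so the species is U-234.

U-234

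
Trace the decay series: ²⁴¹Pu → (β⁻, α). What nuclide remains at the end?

Np-237

Start: (A, Z) = (241, 94).
After β⁻: (241, 95).
After α: (237, 93).
Z = 93 is neptunium.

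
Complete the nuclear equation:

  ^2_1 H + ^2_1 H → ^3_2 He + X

neutron

Conserve mass number: 2 + 2 = 3 + A, so A = 1.
Conserve atomic number: 1 + 1 = 2 + Z, so Z = 0.
A = 1 and Z = 0 is ^1_0 n — a neutron.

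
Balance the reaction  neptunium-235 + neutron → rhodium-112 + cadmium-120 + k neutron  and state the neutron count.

4

Conserve mass number: 236 = 112 + 120 + k, so k = 236 − 232 = 4.
Check atomic number: 93 = 45 + 48 + 0 = 93. ✓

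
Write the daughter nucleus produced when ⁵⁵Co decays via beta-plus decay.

Beta-plus decay: mass number changes by +0, atomic number by -1.
A: 55 = 55; Z: 27 − 1 = 26.
Z = 26 is iron, so the daughter is ⁵⁵Fe.

Fe-55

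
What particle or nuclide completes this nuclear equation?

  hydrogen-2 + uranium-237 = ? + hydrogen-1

Conserve mass number: 2 + 237 = A + 1, so A = 238.
Conserve atomic number: 1 + 92 = Z + 1, so Z = 92.
Z = 92 is uranium, so the species is uranium-238.

U-238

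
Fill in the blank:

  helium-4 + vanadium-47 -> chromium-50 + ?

Conserve mass number: 4 + 47 = 50 + A, so A = 1.
Conserve atomic number: 2 + 23 = 24 + Z, so Z = 1.
A = 1 and Z = 1 is hydrogen-1 — a proton.

proton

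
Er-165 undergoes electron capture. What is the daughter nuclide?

Electron capture: mass number changes by +0, atomic number by -1.
A: 165 = 165; Z: 68 − 1 = 67.
Z = 67 is holmium, so the daughter is Ho-165.

Ho-165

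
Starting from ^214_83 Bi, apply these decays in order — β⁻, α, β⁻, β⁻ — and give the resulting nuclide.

Po-210

Start: (A, Z) = (214, 83).
After β⁻: (214, 84).
After α: (210, 82).
After β⁻: (210, 83).
After β⁻: (210, 84).
Z = 84 is polonium.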